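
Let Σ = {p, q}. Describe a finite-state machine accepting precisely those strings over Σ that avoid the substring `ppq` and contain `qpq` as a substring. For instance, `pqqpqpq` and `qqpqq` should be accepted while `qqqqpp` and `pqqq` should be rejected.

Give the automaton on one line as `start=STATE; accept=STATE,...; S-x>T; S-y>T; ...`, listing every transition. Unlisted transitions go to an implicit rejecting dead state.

start=s0; accept=s6,s8,s11; s0-p>s1; s0-q>s2; s1-p>s3; s1-q>s2; s2-p>s4; s2-q>s2; s3-p>s3; s3-q>s5; s4-p>s3; s4-q>s6; s5-p>s7; s5-q>s5; s6-p>s8; s6-q>s6; s7-p>s9; s7-q>s10; s8-p>s11; s8-q>s6; s9-p>s9; s9-q>s5; s10-p>s10; s10-q>s10; s11-p>s11; s11-q>s10

Run two small machines in parallel and take their product. One (4 states) tracks partial matches of the forbidden pattern `ppq`; the other (4 states) tracks whether and how much of `qpq` has been seen. Each combined state is a pair, one component from each; accept when both components accept.
          p    q  
>  s0     s1   s2 
   s1     s3   s2 
   s2     s4   s2 
   s3     s3   s5 
   s4     s3   s6 
   s5     s7   s5 
 * s6     s8   s6 
   s7     s9  s10 
 * s8    s11   s6 
   s9     s9   s5 
   s10   s10  s10 
 * s11   s11  s10 
(> = start, * = accepting)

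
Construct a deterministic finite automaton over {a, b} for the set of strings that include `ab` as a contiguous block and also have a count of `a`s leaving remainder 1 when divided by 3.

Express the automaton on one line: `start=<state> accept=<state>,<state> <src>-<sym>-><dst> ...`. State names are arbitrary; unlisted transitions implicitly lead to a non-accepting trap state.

start=s0 accept=s3 s0-a->s1 s0-b->s0 s1-a->s2 s1-b->s3 s2-a->s4 s2-b->s5 s3-a->s5 s3-b->s3 s4-a->s1 s4-b->s6 s5-a->s6 s5-b->s5 s6-a->s3 s6-b->s6

Handle the two conditions separately and then intersect. The first has 3 states tracking whether and how much of `ab` has been seen; the second has 3 states tracking the count of `a`s modulo 3. A product state is a pair (one from each), accepting exactly when both do.
A 7-state machine:
        a   b  
>  s0   s1  s0 
   s1   s2  s3 
   s2   s4  s5 
 * s3   s5  s3 
   s4   s1  s6 
   s5   s6  s5 
   s6   s3  s6 
(> = start, * = accepting)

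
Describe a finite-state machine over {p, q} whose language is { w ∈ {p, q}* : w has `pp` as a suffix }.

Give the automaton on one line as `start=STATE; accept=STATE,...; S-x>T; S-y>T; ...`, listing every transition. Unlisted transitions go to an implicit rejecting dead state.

start=s0; accept=s2; s0-p>s1; s0-q>s0; s1-p>s2; s1-q>s0; s2-p>s2; s2-q>s0

Let each state record the length of the longest suffix of the input read so far that is also a prefix of `pp`. s1 means the last symbol is `p`; s2 means the last 2 symbols are `pp`. Accept only at s2, where the string currently ends in `pp`.
A 3-state machine:
        p   q  
>  s0   s1  s0 
   s1   s2  s0 
 * s2   s2  s0 
(> = start, * = accepting)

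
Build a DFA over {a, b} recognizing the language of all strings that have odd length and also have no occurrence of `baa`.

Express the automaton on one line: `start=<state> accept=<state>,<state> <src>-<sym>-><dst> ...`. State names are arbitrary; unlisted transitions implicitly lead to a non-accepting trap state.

Handle the two conditions separately and then intersect. One (2 states) tracks the input length modulo 2; the other (4 states) tracks partial matches of the forbidden pattern `baa`. Each combined state is a pair, one component from each; accept when both components accept.
With 8 states:
        a   b  
>  s0   s1  s2 
 * s1   s0  s3 
 * s2   s4  s3 
   s3   s5  s2 
   s4   s6  s2 
 * s5   s7  s3 
   s6   s7  s7 
   s7   s6  s6 
(> = start, * = accepting)

start=s0 accept=s1,s2,s5 s0-a->s1 s0-b->s2 s1-a->s0 s1-b->s3 s2-a->s4 s2-b->s3 s3-a->s5 s3-b->s2 s4-a->s6 s4-b->s2 s5-a->s7 s5-b->s3 s6-a->s7 s6-b->s7 s7-a->s6 s7-b->s6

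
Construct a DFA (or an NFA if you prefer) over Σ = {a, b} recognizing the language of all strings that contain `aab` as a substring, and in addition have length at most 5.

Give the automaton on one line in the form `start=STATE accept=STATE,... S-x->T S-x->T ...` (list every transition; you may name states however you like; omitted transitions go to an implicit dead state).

Run two small machines in parallel and take their product. The first has 4 states tracking whether and how much of `aab` has been seen; the second has 7 states tracking the input length, saturating at 6. A product state is a pair (one from each), accepting exactly when both do. Equivalent product states are then merged.
13 states suffice.
          a    b  
>  q0     q1   q2 
   q1     q3   q4 
   q2     q5   q4 
   q3     q6   q7 
   q4     q8   q9 
   q5     q6   q9 
   q6    q10  q11 
 * q7    q11  q11 
   q8    q10   q9 
   q9     q9   q9 
   q10    q9  q12 
 * q11   q12  q12 
 * q12    q9   q9 
(> = start, * = accepting)

start=q0 accept=q7,q11,q12 q0-a->q1 q0-b->q2 q1-a->q3 q1-b->q4 q2-a->q5 q2-b->q4 q3-a->q6 q3-b->q7 q4-a->q8 q4-b->q9 q5-a->q6 q5-b->q9 q6-a->q10 q6-b->q11 q7-a->q11 q7-b->q11 q8-a->q10 q8-b->q9 q9-a->q9 q9-b->q9 q10-a->q9 q10-b->q12 q11-a->q12 q11-b->q12 q12-a->q9 q12-b->q9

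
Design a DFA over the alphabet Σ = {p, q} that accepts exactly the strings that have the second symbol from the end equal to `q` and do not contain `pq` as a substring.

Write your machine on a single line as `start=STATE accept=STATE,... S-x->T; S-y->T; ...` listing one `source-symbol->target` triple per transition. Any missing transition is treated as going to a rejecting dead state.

start=S0; accept=S3,S4; S0-p->S1; S0-q->S2; S1-p->S1; S1-q->S1; S2-p->S3; S2-q->S4; S3-p->S1; S3-q->S1; S4-p->S3; S4-q->S4

Run two small machines in parallel and take their product. One (7 states) tracks the last 2 symbols read; the other (3 states) tracks partial matches of the forbidden pattern `pq`. Each combined state is a pair, one component from each; accept when both components accept. Equivalent product states are then merged.
5 states suffice.
        p   q  
>  S0   S1  S2 
   S1   S1  S1 
   S2   S3  S4 
 * S3   S1  S1 
 * S4   S3  S4 
(> = start, * = accepting)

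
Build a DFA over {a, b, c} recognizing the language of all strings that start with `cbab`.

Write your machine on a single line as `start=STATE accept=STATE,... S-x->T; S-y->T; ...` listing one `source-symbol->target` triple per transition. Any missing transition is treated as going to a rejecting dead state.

start=q0; accept=q4; q0-a->q5; q0-b->q5; q0-c->q1; q1-a->q5; q1-b->q2; q1-c->q5; q2-a->q3; q2-b->q5; q2-c->q5; q3-a->q5; q3-b->q4; q3-c->q5; q4-a->q4; q4-b->q4; q4-c->q4; q5-a->q5; q5-b->q5; q5-c->q5

Check the first 4 symbols one by one: q0 through q3 record how many have matched `cbab` so far; any wrong symbol goes to the dead state q5. After all 4 match we enter the accepting sink q4.
With 6 states:
        a   b   c  
>  q0   q5  q5  q1 
   q1   q5  q2  q5 
   q2   q3  q5  q5 
   q3   q5  q4  q5 
 * q4   q4  q4  q4 
   q5   q5  q5  q5 
(> = start, * = accepting)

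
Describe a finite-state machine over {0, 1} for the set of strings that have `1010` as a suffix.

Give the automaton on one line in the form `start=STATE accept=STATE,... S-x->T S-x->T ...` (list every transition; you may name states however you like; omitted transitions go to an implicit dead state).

Let each state record the length of the longest suffix of the input read so far that is also a prefix of `1010`. s1 means the last symbol is `1`; s2 means the last 2 symbols are `10`; s3 means the last 3 symbols are `101`; s4 means the last 4 symbols are `1010`. Accept only at s4, where the string currently ends in `1010`.
A 5-state machine:
        0   1  
>  s0   s0  s1 
   s1   s2  s1 
   s2   s0  s3 
   s3   s4  s1 
 * s4   s0  s3 
(> = start, * = accepting)

start=s0 accept=s4 s0-0->s0 s0-1->s1 s1-0->s2 s1-1->s1 s2-0->s0 s2-1->s3 s3-0->s4 s3-1->s1 s4-0->s0 s4-1->s3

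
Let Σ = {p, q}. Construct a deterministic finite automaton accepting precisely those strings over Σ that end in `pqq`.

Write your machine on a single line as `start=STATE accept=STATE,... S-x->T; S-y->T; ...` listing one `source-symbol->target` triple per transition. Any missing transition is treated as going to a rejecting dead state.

start=A; accept=D; A-p->B; A-q->A; B-p->B; B-q->C; C-p->B; C-q->D; D-p->B; D-q->A

Remember how much of `pqq` the current input suffix matches. State A means no match yet; B means the last symbol is `p`; C means the last 2 symbols are `pq`; D means the last 3 symbols are `pqq`. Only D accepts. On a mismatch, fall back to the longest proper suffix that is still a prefix of `pqq`.
A 4-state machine:
       p  q 
>  A   B  A 
   B   B  C 
   C   B  D 
 * D   B  A 
(> = start, * = accepting)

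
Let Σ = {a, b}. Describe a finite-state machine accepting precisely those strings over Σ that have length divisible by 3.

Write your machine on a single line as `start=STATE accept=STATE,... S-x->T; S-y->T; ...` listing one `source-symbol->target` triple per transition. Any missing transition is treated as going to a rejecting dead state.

start=s0; accept=s0; s0-a->s1; s0-b->s1; s1-a->s2; s1-b->s2; s2-a->s0; s2-b->s0

Count input length modulo 3: every symbol advances one step around the cycle s0 → s1 → s2 → s0. Accept at s0.
        a   b  
>* s0   s1  s1 
   s1   s2  s2 
   s2   s0  s0 
(> = start, * = accepting)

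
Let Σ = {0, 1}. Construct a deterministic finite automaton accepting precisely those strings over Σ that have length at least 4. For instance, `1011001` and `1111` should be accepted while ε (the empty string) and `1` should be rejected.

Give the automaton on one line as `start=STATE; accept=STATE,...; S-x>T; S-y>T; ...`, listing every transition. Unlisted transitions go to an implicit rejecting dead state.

start=q0; accept=q4,q5; q0-0>q1; q0-1>q1; q1-0>q2; q1-1>q2; q2-0>q3; q2-1>q3; q3-0>q4; q3-1>q4; q4-0>q5; q4-1>q5; q5-0>q5; q5-1>q5

We only need to distinguish lengths 0, 1, …, 4, and '>4'. Chain q0 → q1 → q2 → q3 → q4 → q5 on every symbol, with q5 looping. Accepting states: {q4, q5}.
A 6-state machine:
        0   1  
>  q0   q1  q1 
   q1   q2  q2 
   q2   q3  q3 
   q3   q4  q4 
 * q4   q5  q5 
 * q5   q5  q5 
(> = start, * = accepting)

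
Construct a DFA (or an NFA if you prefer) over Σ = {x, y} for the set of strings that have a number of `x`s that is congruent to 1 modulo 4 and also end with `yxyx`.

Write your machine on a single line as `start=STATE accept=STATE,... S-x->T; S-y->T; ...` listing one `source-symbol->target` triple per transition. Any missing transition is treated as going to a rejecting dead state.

start=A; accept=T; A-x->B; A-y->C; B-x->D; B-y->E; C-x->F; C-y->C; D-x->G; D-y->H; E-x->I; E-y->E; F-x->D; F-y->J; G-x->A; G-y->K; H-x->L; H-y->H; I-x->G; I-y->M; J-x->N; J-y->E; K-x->O; K-y->K; L-x->A; L-y->P; M-x->Q; M-y->H; N-x->G; N-y->M; O-x->B; O-y->R; P-x->S; P-y->K; Q-x->A; Q-y->P; R-x->T; R-y->C; S-x->B; S-y->R; T-x->D; T-y->J

Handle the two conditions separately and then intersect. The first has 4 states tracking the count of `x`s modulo 4; the second has 5 states tracking how much of the suffix `yxyx` has currently been matched. A product state is a pair (one from each), accepting exactly when both do.
20 states suffice.
       x  y 
>  A   B  C 
   B   D  E 
   C   F  C 
   D   G  H 
   E   I  E 
   F   D  J 
   G   A  K 
   H   L  H 
   I   G  M 
   J   N  E 
   K   O  K 
   L   A  P 
   M   Q  H 
   N   G  M 
   O   B  R 
   P   S  K 
   Q   A  P 
   R   T  C 
   S   B  R 
 * T   D  J 
(> = start, * = accepting)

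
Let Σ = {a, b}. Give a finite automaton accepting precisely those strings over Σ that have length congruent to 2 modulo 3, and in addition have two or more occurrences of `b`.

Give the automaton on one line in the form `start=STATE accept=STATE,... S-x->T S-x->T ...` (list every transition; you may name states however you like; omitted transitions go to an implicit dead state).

Build one automaton per condition and run them in lockstep. The first has 3 states tracking the input length modulo 3; the second has 4 states tracking the count of `b`s, saturating at 3. A product state is a pair (one from each), accepting exactly when both do. Minimizing collapses redundant product states.
With 9 states:
        a   b  
>  S0   S1  S2 
   S1   S3  S4 
   S2   S4  S5 
   S3   S0  S6 
   S4   S6  S7 
 * S5   S7  S7 
   S6   S2  S8 
   S7   S8  S8 
   S8   S5  S5 
(> = start, * = accepting)

start=S0 accept=S5 S0-a->S1 S0-b->S2 S1-a->S3 S1-b->S4 S2-a->S4 S2-b->S5 S3-a->S0 S3-b->S6 S4-a->S6 S4-b->S7 S5-a->S7 S5-b->S7 S6-a->S2 S6-b->S8 S7-a->S8 S7-b->S8 S8-a->S5 S8-b->S5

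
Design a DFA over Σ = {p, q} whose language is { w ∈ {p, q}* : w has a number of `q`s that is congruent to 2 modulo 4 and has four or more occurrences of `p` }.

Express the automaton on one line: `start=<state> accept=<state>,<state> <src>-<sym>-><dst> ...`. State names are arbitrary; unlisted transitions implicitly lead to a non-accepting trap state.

start=s0 accept=s17 s0-p->s1 s0-q->s2 s1-p->s3 s1-q->s4 s2-p->s4 s2-q->s5 s3-p->s6 s3-q->s7 s4-p->s7 s4-q->s8 s5-p->s8 s5-q->s9 s6-p->s10 s6-q->s11 s7-p->s11 s7-q->s12 s8-p->s12 s8-q->s13 s9-p->s13 s9-q->s0 s10-p->s10 s10-q->s14 s11-p->s14 s11-q->s15 s12-p->s15 s12-q->s16 s13-p->s16 s13-q->s1 s14-p->s14 s14-q->s17 s15-p->s17 s15-q->s18 s16-p->s18 s16-q->s3 s17-p->s17 s17-q->s19 s18-p->s19 s18-q->s6 s19-p->s19 s19-q->s10

Handle the two conditions separately and then intersect. One (4 states) tracks the count of `q`s modulo 4; the other (6 states) tracks the count of `p`s, saturating at 5. Each combined state is a pair, one component from each; accept when both components accept. After merging equivalent states the machine shrinks.
With 20 states:
          p    q  
>  s0     s1   s2 
   s1     s3   s4 
   s2     s4   s5 
   s3     s6   s7 
   s4     s7   s8 
   s5     s8   s9 
   s6    s10  s11 
   s7    s11  s12 
   s8    s12  s13 
   s9    s13   s0 
   s10   s10  s14 
   s11   s14  s15 
   s12   s15  s16 
   s13   s16   s1 
   s14   s14  s17 
   s15   s17  s18 
   s16   s18   s3 
 * s17   s17  s19 
   s18   s19   s6 
   s19   s19  s10 
(> = start, * = accepting)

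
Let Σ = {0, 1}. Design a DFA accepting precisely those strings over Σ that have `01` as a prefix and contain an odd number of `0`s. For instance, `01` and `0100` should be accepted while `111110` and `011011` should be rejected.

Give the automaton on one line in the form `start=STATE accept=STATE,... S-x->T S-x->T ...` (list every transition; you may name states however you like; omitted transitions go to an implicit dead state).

Run two small machines in parallel and take their product. One (4 states) tracks whether the input so far still matches the prefix `01`; the other (2 states) tracks the count of `0`s modulo 2. Each combined state is a pair, one component from each; accept when both components accept. After merging equivalent states the machine shrinks.
        0   1  
>  S0   S1  S2 
   S1   S2  S3 
   S2   S2  S2 
 * S3   S4  S3 
   S4   S3  S4 
(> = start, * = accepting)

start=S0 accept=S3 S0-0->S1 S0-1->S2 S1-0->S2 S1-1->S3 S2-0->S2 S2-1->S2 S3-0->S4 S3-1->S3 S4-0->S3 S4-1->S4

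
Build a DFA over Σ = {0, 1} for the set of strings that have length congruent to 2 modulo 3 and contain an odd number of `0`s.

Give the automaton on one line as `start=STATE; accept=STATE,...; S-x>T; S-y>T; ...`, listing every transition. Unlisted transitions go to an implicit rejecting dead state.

Run two small machines in parallel and take their product. The first has 3 states tracking the input length modulo 3; the second has 2 states tracking the count of `0`s modulo 2. A product state is a pair (one from each), accepting exactly when both do.
A 6-state machine:
       0  1 
>  A   B  C 
   B   D  E 
   C   E  D 
   D   F  A 
 * E   A  F 
   F   C  B 
(> = start, * = accepting)

start=A; accept=E; A-0>B; A-1>C; B-0>D; B-1>E; C-0>E; C-1>D; D-0>F; D-1>A; E-0>A; E-1>F; F-0>C; F-1>B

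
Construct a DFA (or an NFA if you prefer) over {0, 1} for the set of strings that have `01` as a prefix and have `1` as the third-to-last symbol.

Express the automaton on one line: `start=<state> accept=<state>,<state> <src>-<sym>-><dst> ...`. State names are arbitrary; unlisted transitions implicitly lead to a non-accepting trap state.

Run two small machines in parallel and take their product. The first has 4 states tracking whether the input so far still matches the prefix `01`; the second has 15 states tracking the last 3 symbols read. A product state is a pair (one from each), accepting exactly when both do. Minimizing collapses redundant product states.
An 11-state machine:
       0  1 
>  A   B  C 
   B   C  D 
   C   C  C 
   D   E  F 
   E   G  H 
   F   I  J 
 * G   K  D 
 * H   E  F 
 * I   G  H 
 * J   I  J 
   K   K  D 
(> = start, * = accepting)

start=A accept=G,H,I,J A-0->B A-1->C B-0->C B-1->D C-0->C C-1->C D-0->E D-1->F E-0->G E-1->H F-0->I F-1->J G-0->K G-1->D H-0->E H-1->F I-0->G I-1->H J-0->I J-1->J K-0->K K-1->D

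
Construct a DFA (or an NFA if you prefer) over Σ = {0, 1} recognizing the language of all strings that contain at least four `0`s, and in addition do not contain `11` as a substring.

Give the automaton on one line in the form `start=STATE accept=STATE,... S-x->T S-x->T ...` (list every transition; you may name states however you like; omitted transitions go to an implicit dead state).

Run two small machines in parallel and take their product. One (6 states) tracks the count of `0`s, saturating at 5; the other (3 states) tracks partial matches of the forbidden pattern `11`. Each combined state is a pair, one component from each; accept when both components accept. After merging equivalent states the machine shrinks.
With 11 states:
          0    1  
>  q0     q1   q2 
   q1     q3   q4 
   q2     q1   q5 
   q3     q6   q7 
   q4     q3   q5 
   q5     q5   q5 
   q6     q8   q9 
   q7     q6   q5 
 * q8     q8  q10 
   q9     q8   q5 
 * q10    q8   q5 
(> = start, * = accepting)

start=q0 accept=q8,q10 q0-0->q1 q0-1->q2 q1-0->q3 q1-1->q4 q2-0->q1 q2-1->q5 q3-0->q6 q3-1->q7 q4-0->q3 q4-1->q5 q5-0->q5 q5-1->q5 q6-0->q8 q6-1->q9 q7-0->q6 q7-1->q5 q8-0->q8 q8-1->q10 q9-0->q8 q9-1->q5 q10-0->q8 q10-1->q5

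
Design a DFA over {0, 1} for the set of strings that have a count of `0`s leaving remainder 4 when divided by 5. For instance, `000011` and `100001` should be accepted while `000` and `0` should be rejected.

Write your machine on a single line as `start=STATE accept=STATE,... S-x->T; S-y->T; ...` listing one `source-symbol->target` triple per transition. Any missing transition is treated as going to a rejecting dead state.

start=S0; accept=S4; S0-0->S1; S0-1->S0; S1-0->S2; S1-1->S1; S2-0->S3; S2-1->S2; S3-0->S4; S3-1->S3; S4-0->S0; S4-1->S4

Keep the running count of `0`s modulo 5: each `0` advances along the cycle S0 → S1 → S2 → S3 → S4 → S0 while other symbols loop. Accept at S4.
With 5 states:
        0   1  
>  S0   S1  S0 
   S1   S2  S1 
   S2   S3  S2 
   S3   S4  S3 
 * S4   S0  S4 
(> = start, * = accepting)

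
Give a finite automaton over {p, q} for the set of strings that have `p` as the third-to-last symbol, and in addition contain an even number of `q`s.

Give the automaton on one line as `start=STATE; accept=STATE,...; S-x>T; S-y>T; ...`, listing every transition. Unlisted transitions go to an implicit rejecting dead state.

Build one automaton per condition and run them in lockstep. The first has 15 states tracking the last 3 symbols read; the second has 2 states tracking the count of `q`s modulo 2. A product state is a pair (one from each), accepting exactly when both do.
          p    q  
>  s0     s1   s2 
   s1     s3   s4 
   s2     s5   s6 
   s3     s7   s8 
   s4     s9  s10 
   s5    s11  s12 
   s6    s13  s14 
 * s7     s7   s8 
   s8     s9  s10 
   s9    s11  s12 
 * s10   s13  s14 
   s11   s15  s16 
   s12   s17  s18 
   s13   s19  s20 
   s14   s21  s22 
   s15   s15  s16 
 * s16   s17  s18 
 * s17   s19  s20 
   s18   s21  s22 
   s19    s7   s8 
   s20    s9  s10 
   s21   s11  s12 
   s22   s13  s14 
(> = start, * = accepting)

start=s0; accept=s7,s10,s16,s17; s0-p>s1; s0-q>s2; s1-p>s3; s1-q>s4; s2-p>s5; s2-q>s6; s3-p>s7; s3-q>s8; s4-p>s9; s4-q>s10; s5-p>s11; s5-q>s12; s6-p>s13; s6-q>s14; s7-p>s7; s7-q>s8; s8-p>s9; s8-q>s10; s9-p>s11; s9-q>s12; s10-p>s13; s10-q>s14; s11-p>s15; s11-q>s16; s12-p>s17; s12-q>s18; s13-p>s19; s13-q>s20; s14-p>s21; s14-q>s22; s15-p>s15; s15-q>s16; s16-p>s17; s16-q>s18; s17-p>s19; s17-q>s20; s18-p>s21; s18-q>s22; s19-p>s7; s19-q>s8; s20-p>s9; s20-q>s10; s21-p>s11; s21-q>s12; s22-p>s13; s22-q>s14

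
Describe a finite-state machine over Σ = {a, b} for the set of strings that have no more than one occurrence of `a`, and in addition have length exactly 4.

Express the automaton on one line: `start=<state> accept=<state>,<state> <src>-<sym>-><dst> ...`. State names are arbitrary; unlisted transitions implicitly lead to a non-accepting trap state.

start=s0 accept=s10,s11 s0-a->s1 s0-b->s2 s1-a->s3 s1-b->s4 s2-a->s4 s2-b->s5 s3-a->s6 s3-b->s6 s4-a->s6 s4-b->s7 s5-a->s7 s5-b->s8 s6-a->s9 s6-b->s9 s7-a->s9 s7-b->s10 s8-a->s10 s8-b->s11 s9-a->s12 s9-b->s12 s10-a->s12 s10-b->s13 s11-a->s13 s11-b->s14 s12-a->s12 s12-b->s12 s13-a->s12 s13-b->s13 s14-a->s13 s14-b->s14

Run two small machines in parallel and take their product. The first has 3 states tracking the count of `a`s, saturating at 2; the second has 6 states tracking the input length, saturating at 5. A product state is a pair (one from each), accepting exactly when both do.
15 states suffice.
          a    b  
>  s0     s1   s2 
   s1     s3   s4 
   s2     s4   s5 
   s3     s6   s6 
   s4     s6   s7 
   s5     s7   s8 
   s6     s9   s9 
   s7     s9  s10 
   s8    s10  s11 
   s9    s12  s12 
 * s10   s12  s13 
 * s11   s13  s14 
   s12   s12  s12 
   s13   s12  s13 
   s14   s13  s14 
(> = start, * = accepting)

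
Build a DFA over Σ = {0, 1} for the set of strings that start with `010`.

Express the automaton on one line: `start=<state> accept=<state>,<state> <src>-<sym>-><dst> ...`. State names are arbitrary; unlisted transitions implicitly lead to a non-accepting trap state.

Walk along `010` while the input agrees: from S0 take `0` to S1, and so on. Any deviation drops to the rejecting sink S4. Once S3 is reached the prefix is confirmed and every continuation is accepted.
5 states suffice.
        0   1  
>  S0   S1  S4 
   S1   S4  S2 
   S2   S3  S4 
 * S3   S3  S3 
   S4   S4  S4 
(> = start, * = accepting)

start=S0 accept=S3 S0-0->S1 S0-1->S4 S1-0->S4 S1-1->S2 S2-0->S3 S2-1->S4 S3-0->S3 S3-1->S3 S4-0->S4 S4-1->S4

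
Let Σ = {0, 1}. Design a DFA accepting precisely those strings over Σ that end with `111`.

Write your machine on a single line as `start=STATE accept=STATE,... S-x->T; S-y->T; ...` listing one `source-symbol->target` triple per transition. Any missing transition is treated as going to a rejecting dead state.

Remember how much of `111` the current input suffix matches. State A means no match yet; B means the last symbol is `1`; C means the last 2 symbols are `11`; D means the last 3 symbols are `111`. Only D accepts. On a mismatch, fall back to the longest proper suffix that is still a prefix of `111`.
       0  1 
>  A   A  B 
   B   A  C 
   C   A  D 
 * D   A  D 
(> = start, * = accepting)

start=A; accept=D; A-0->A; A-1->B; B-0->A; B-1->C; C-0->A; C-1->D; D-0->A; D-1->D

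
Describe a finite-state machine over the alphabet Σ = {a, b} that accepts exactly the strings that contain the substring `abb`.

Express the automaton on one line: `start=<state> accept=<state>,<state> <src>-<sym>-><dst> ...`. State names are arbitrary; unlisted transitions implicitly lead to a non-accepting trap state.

start=S0 accept=S3 S0-a->S1 S0-b->S0 S1-a->S1 S1-b->S2 S2-a->S1 S2-b->S3 S3-a->S3 S3-b->S3

Track how much of `abb` has been matched so far: state S0 is no progress, S3 is the absorbing accept state reached once `abb` has occurred. Intermediate states record partial matches; on a mismatch, fall back to the longest reusable overlap.
4 states suffice.
        a   b  
>  S0   S1  S0 
   S1   S1  S2 
   S2   S1  S3 
 * S3   S3  S3 
(> = start, * = accepting)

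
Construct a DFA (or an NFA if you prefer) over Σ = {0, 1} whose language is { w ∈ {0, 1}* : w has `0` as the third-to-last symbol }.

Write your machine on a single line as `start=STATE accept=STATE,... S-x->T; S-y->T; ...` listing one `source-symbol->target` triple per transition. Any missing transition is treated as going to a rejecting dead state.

A DFA must remember the last 3 symbols (since which symbol is third-to-last isn't known until the input ends). Use one state per possible window of the last ≤3 symbols; accept from those whose window starts with `0`.
With 15 states:
          0    1  
>  q0     q1   q2 
   q1     q3   q4 
   q2     q5   q6 
   q3     q7   q8 
   q4     q9  q10 
   q5    q11  q12 
   q6    q13  q14 
 * q7     q7   q8 
 * q8     q9  q10 
 * q9    q11  q12 
 * q10   q13  q14 
   q11    q7   q8 
   q12    q9  q10 
   q13   q11  q12 
   q14   q13  q14 
(> = start, * = accepting)

start=q0; accept=q7,q8,q9,q10; q0-0->q1; q0-1->q2; q1-0->q3; q1-1->q4; q2-0->q5; q2-1->q6; q3-0->q7; q3-1->q8; q4-0->q9; q4-1->q10; q5-0->q11; q5-1->q12; q6-0->q13; q6-1->q14; q7-0->q7; q7-1->q8; q8-0->q9; q8-1->q10; q9-0->q11; q9-1->q12; q10-0->q13; q10-1->q14; q11-0->q7; q11-1->q8; q12-0->q9; q12-1->q10; q13-0->q11; q13-1->q12; q14-0->q13; q14-1->q14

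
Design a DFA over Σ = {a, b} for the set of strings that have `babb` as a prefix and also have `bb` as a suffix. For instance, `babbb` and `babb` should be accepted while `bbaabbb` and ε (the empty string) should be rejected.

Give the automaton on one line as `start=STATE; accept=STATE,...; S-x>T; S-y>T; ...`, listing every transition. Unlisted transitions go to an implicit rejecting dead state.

Build one automaton per condition and run them in lockstep. The first has 6 states tracking whether the input so far still matches the prefix `babb`; the second has 3 states tracking how much of the suffix `bb` has currently been matched. A product state is a pair (one from each), accepting exactly when both do. Minimizing collapses redundant product states.
        a   b  
>  q0   q1  q2 
   q1   q1  q1 
   q2   q3  q1 
   q3   q1  q4 
   q4   q1  q5 
 * q5   q6  q5 
   q6   q6  q7 
   q7   q6  q5 
(> = start, * = accepting)

start=q0; accept=q5; q0-a>q1; q0-b>q2; q1-a>q1; q1-b>q1; q2-a>q3; q2-b>q1; q3-a>q1; q3-b>q4; q4-a>q1; q4-b>q5; q5-a>q6; q5-b>q5; q6-a>q6; q6-b>q7; q7-a>q6; q7-b>q5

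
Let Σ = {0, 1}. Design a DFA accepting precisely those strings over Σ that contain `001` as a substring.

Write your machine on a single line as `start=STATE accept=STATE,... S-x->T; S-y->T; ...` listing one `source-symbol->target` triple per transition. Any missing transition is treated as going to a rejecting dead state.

start=s0; accept=s3; s0-0->s1; s0-1->s0; s1-0->s2; s1-1->s0; s2-0->s2; s2-1->s3; s3-0->s3; s3-1->s3

Track how much of `001` has been matched so far: state s0 is no progress, s3 is the absorbing accept state reached once `001` has occurred. Intermediate states record partial matches; on a mismatch, fall back to the longest reusable overlap.
With 4 states:
        0   1  
>  s0   s1  s0 
   s1   s2  s0 
   s2   s2  s3 
 * s3   s3  s3 
(> = start, * = accepting)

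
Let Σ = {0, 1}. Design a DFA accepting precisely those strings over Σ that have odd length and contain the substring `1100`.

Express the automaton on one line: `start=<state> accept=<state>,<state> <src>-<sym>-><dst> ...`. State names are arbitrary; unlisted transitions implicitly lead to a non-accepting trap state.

Build one automaton per condition and run them in lockstep. The first has 2 states tracking the input length modulo 2; the second has 5 states tracking whether and how much of `1100` has been seen. A product state is a pair (one from each), accepting exactly when both do.
With 10 states:
        0   1  
>  S0   S1  S2 
   S1   S0  S3 
   S2   S0  S4 
   S3   S1  S5 
   S4   S6  S5 
   S5   S7  S4 
   S6   S8  S3 
   S7   S9  S2 
   S8   S9  S9 
 * S9   S8  S8 
(> = start, * = accepting)

start=S0 accept=S9 S0-0->S1 S0-1->S2 S1-0->S0 S1-1->S3 S2-0->S0 S2-1->S4 S3-0->S1 S3-1->S5 S4-0->S6 S4-1->S5 S5-0->S7 S5-1->S4 S6-0->S8 S6-1->S3 S7-0->S9 S7-1->S2 S8-0->S9 S8-1->S9 S9-0->S8 S9-1->S8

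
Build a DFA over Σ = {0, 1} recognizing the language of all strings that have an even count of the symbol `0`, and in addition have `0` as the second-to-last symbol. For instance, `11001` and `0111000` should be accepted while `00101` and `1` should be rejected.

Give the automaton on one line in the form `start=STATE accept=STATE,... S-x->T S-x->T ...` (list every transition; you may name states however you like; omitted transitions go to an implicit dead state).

start=A accept=C,E A-0->B A-1->A B-0->C B-1->D C-0->B C-1->E D-0->F D-1->D E-0->B E-1->A F-0->B F-1->E

Handle the two conditions separately and then intersect. One (2 states) tracks the count of `0`s modulo 2; the other (7 states) tracks the last 2 symbols read. Each combined state is a pair, one component from each; accept when both components accept. Equivalent product states are then merged.
       0  1 
>  A   B  A 
   B   C  D 
 * C   B  E 
   D   F  D 
 * E   B  A 
   F   B  E 
(> = start, * = accepting)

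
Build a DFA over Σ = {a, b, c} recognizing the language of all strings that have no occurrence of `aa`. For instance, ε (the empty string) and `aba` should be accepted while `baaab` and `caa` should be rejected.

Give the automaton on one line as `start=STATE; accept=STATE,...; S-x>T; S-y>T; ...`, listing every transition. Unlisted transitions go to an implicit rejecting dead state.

start=q0; accept=q0,q1; q0-a>q1; q0-b>q0; q0-c>q0; q1-a>q2; q1-b>q0; q1-c>q0; q2-a>q2; q2-b>q2; q2-c>q2

Track partial matches of the forbidden pattern `aa`. State q2 is a dead state reached once `aa` has occurred; every other state accepts. q0 means no part of `aa` is currently matched.
3 states suffice.
        a   b   c  
>* q0   q1  q0  q0 
 * q1   q2  q0  q0 
   q2   q2  q2  q2 
(> = start, * = accepting)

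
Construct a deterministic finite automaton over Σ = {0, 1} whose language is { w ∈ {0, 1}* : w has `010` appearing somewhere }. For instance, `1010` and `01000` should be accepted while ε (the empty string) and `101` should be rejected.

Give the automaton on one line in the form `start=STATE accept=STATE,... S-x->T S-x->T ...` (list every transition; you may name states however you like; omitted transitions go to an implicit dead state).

States A..C record the length of the longest prefix of `010` that matches the current input suffix. Reaching D means `010` has been seen, and we stay there forever. Accept from D.
4 states suffice.
       0  1 
>  A   B  A 
   B   B  C 
   C   D  A 
 * D   D  D 
(> = start, * = accepting)

start=A accept=D A-0->B A-1->A B-0->B B-1->C C-0->D C-1->A D-0->D D-1->D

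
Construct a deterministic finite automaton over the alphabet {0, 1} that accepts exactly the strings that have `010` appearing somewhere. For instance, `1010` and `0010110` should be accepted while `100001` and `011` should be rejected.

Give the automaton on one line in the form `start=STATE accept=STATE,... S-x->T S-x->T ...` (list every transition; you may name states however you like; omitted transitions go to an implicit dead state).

start=S0 accept=S3 S0-0->S1 S0-1->S0 S1-0->S1 S1-1->S2 S2-0->S3 S2-1->S0 S3-0->S3 S3-1->S3

Track how much of `010` has been matched so far: state S0 is no progress, S3 is the absorbing accept state reached once `010` has occurred. Intermediate states record partial matches; on a mismatch, fall back to the longest reusable overlap.
A 4-state machine:
        0   1  
>  S0   S1  S0 
   S1   S1  S2 
   S2   S3  S0 
 * S3   S3  S3 
(> = start, * = accepting)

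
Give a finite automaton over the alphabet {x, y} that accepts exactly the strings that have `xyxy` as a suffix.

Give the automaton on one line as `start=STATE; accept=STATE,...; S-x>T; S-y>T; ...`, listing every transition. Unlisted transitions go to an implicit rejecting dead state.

start=q0; accept=q4; q0-x>q1; q0-y>q0; q1-x>q1; q1-y>q2; q2-x>q3; q2-y>q0; q3-x>q1; q3-y>q4; q4-x>q3; q4-y>q0

Remember how much of `xyxy` the current input suffix matches. State q0 means no match yet; q1 means the last symbol is `x`; q2 means the last 2 symbols are `xy`; q3 means the last 3 symbols are `xyx`; q4 means the last 4 symbols are `xyxy`. Only q4 accepts. On a mismatch, fall back to the longest proper suffix that is still a prefix of `xyxy`.
        x   y  
>  q0   q1  q0 
   q1   q1  q2 
   q2   q3  q0 
   q3   q1  q4 
 * q4   q3  q0 
(> = start, * = accepting)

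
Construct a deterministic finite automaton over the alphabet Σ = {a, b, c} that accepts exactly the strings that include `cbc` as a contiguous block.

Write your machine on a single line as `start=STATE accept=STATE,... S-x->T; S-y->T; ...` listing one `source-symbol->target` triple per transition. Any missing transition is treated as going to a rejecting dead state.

States q0..q2 record the length of the longest prefix of `cbc` that matches the current input suffix. Reaching q3 means `cbc` has been seen, and we stay there forever. Accept from q3.
With 4 states:
        a   b   c  
>  q0   q0  q0  q1 
   q1   q0  q2  q1 
   q2   q0  q0  q3 
 * q3   q3  q3  q3 
(> = start, * = accepting)

start=q0; accept=q3; q0-a->q0; q0-b->q0; q0-c->q1; q1-a->q0; q1-b->q2; q1-c->q1; q2-a->q0; q2-b->q0; q2-c->q3; q3-a->q3; q3-b->q3; q3-c->q3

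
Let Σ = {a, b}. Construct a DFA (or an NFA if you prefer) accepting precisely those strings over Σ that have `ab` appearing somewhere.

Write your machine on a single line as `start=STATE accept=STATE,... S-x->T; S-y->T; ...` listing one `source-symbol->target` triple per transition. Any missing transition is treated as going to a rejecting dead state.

States q0..q1 record the length of the longest prefix of `ab` that matches the current input suffix. Reaching q2 means `ab` has been seen, and we stay there forever. Accept from q2.
With 3 states:
        a   b  
>  q0   q1  q0 
   q1   q1  q2 
 * q2   q2  q2 
(> = start, * = accepting)

start=q0; accept=q2; q0-a->q1; q0-b->q0; q1-a->q1; q1-b->q2; q2-a->q2; q2-b->q2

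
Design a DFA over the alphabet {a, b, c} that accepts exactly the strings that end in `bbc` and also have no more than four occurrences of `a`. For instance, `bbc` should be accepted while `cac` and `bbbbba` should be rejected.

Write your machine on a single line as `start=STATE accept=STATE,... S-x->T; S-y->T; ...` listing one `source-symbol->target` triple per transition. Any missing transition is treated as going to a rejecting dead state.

Run two small machines in parallel and take their product. The first has 4 states tracking how much of the suffix `bbc` has currently been matched; the second has 6 states tracking the count of `a`s, saturating at 5. A product state is a pair (one from each), accepting exactly when both do. Minimizing collapses redundant product states.
A 21-state machine:
          a    b    c  
>  q0     q1   q2   q0 
   q1     q3   q4   q1 
   q2     q1   q5   q0 
   q3     q6   q7   q3 
   q4     q3   q8   q1 
   q5     q1   q5   q9 
   q6    q10  q11   q6 
   q7     q6  q12   q3 
   q8     q3   q8  q13 
 * q9     q1   q2   q0 
   q10   q14  q15  q10 
   q11   q10  q16   q6 
   q12    q6  q12  q17 
 * q13    q3   q4   q1 
   q14   q14  q14  q14 
   q15   q14  q18  q10 
   q16   q10  q16  q19 
 * q17    q6   q7   q3 
   q18   q14  q18  q20 
 * q19   q10  q11   q6 
 * q20   q14  q15  q10 
(> = start, * = accepting)

start=q0; accept=q9,q13,q17,q19,q20; q0-a->q1; q0-b->q2; q0-c->q0; q1-a->q3; q1-b->q4; q1-c->q1; q2-a->q1; q2-b->q5; q2-c->q0; q3-a->q6; q3-b->q7; q3-c->q3; q4-a->q3; q4-b->q8; q4-c->q1; q5-a->q1; q5-b->q5; q5-c->q9; q6-a->q10; q6-b->q11; q6-c->q6; q7-a->q6; q7-b->q12; q7-c->q3; q8-a->q3; q8-b->q8; q8-c->q13; q9-a->q1; q9-b->q2; q9-c->q0; q10-a->q14; q10-b->q15; q10-c->q10; q11-a->q10; q11-b->q16; q11-c->q6; q12-a->q6; q12-b->q12; q12-c->q17; q13-a->q3; q13-b->q4; q13-c->q1; q14-a->q14; q14-b->q14; q14-c->q14; q15-a->q14; q15-b->q18; q15-c->q10; q16-a->q10; q16-b->q16; q16-c->q19; q17-a->q6; q17-b->q7; q17-c->q3; q18-a->q14; q18-b->q18; q18-c->q20; q19-a->q10; q19-b->q11; q19-c->q6; q20-a->q14; q20-b->q15; q20-c->q10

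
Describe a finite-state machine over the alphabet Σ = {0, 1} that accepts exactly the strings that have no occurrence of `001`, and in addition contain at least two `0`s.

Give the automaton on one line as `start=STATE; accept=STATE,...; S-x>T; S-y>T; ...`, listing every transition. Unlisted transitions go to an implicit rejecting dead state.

start=s0; accept=s2,s5,s6; s0-0>s1; s0-1>s0; s1-0>s2; s1-1>s3; s2-0>s2; s2-1>s4; s3-0>s5; s3-1>s3; s4-0>s4; s4-1>s4; s5-0>s2; s5-1>s6; s6-0>s5; s6-1>s6

Run two small machines in parallel and take their product. The first has 4 states tracking partial matches of the forbidden pattern `001`; the second has 4 states tracking the count of `0`s, saturating at 3. A product state is a pair (one from each), accepting exactly when both do. Equivalent product states are then merged.
A 7-state machine:
        0   1  
>  s0   s1  s0 
   s1   s2  s3 
 * s2   s2  s4 
   s3   s5  s3 
   s4   s4  s4 
 * s5   s2  s6 
 * s6   s5  s6 
(> = start, * = accepting)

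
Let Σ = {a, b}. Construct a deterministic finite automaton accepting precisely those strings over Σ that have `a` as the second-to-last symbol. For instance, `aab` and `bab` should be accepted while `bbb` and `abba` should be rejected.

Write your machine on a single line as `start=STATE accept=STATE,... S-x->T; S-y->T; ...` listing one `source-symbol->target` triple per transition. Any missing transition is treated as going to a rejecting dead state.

start=q0; accept=q3,q4; q0-a->q1; q0-b->q2; q1-a->q3; q1-b->q4; q2-a->q5; q2-b->q6; q3-a->q3; q3-b->q4; q4-a->q5; q4-b->q6; q5-a->q3; q5-b->q4; q6-a->q5; q6-b->q6

Because acceptance depends on a position counted from the end, the machine has to buffer the most recent 2 symbols. Make each state the string of the last up-to-2 symbols read; on input `x` shift the window left and append `x`. Accept when the buffered window has length 2 and begins with `a`.
A 7-state machine:
        a   b  
>  q0   q1  q2 
   q1   q3  q4 
   q2   q5  q6 
 * q3   q3  q4 
 * q4   q5  q6 
   q5   q3  q4 
   q6   q5  q6 
(> = start, * = accepting)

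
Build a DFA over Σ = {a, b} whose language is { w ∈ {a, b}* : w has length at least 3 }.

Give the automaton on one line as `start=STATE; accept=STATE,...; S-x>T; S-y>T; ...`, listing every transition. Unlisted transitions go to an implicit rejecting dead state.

start=q0; accept=q3,q4; q0-a>q1; q0-b>q1; q1-a>q2; q1-b>q2; q2-a>q3; q2-b>q3; q3-a>q4; q3-b>q4; q4-a>q4; q4-b>q4

We only need to distinguish lengths 0, 1, …, 3, and '>3'. Chain q0 → q1 → q2 → q3 → q4 on every symbol, with q4 looping. Accepting states: {q3, q4}.
A 5-state machine:
        a   b  
>  q0   q1  q1 
   q1   q2  q2 
   q2   q3  q3 
 * q3   q4  q4 
 * q4   q4  q4 
(> = start, * = accepting)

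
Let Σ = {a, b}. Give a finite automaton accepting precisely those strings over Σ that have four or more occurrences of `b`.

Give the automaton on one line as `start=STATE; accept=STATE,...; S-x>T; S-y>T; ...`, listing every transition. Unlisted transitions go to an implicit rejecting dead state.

start=q0; accept=q4,q5; q0-a>q0; q0-b>q1; q1-a>q1; q1-b>q2; q2-a>q2; q2-b>q3; q3-a>q3; q3-b>q4; q4-a>q4; q4-b>q5; q5-a>q5; q5-b>q5

Count `b`s, saturating at 5: states q0 through q4 mean 0 through 4 `b`s seen; q5 means more than 4. Each `b` increments (capped at q5); other symbols loop. Accept from {q4, q5}.
6 states suffice.
        a   b  
>  q0   q0  q1 
   q1   q1  q2 
   q2   q2  q3 
   q3   q3  q4 
 * q4   q4  q5 
 * q5   q5  q5 
(> = start, * = accepting)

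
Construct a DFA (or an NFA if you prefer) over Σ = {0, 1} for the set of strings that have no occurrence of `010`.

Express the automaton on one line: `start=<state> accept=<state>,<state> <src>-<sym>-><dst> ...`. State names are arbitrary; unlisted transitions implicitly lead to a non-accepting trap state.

Track partial matches of the forbidden pattern `010`. State S3 is a dead state reached once `010` has occurred; every other state accepts. S0 means no part of `010` is currently matched.
A 4-state machine:
        0   1  
>* S0   S1  S0 
 * S1   S1  S2 
 * S2   S3  S0 
   S3   S3  S3 
(> = start, * = accepting)

start=S0 accept=S0,S1,S2 S0-0->S1 S0-1->S0 S1-0->S1 S1-1->S2 S2-0->S3 S2-1->S0 S3-0->S3 S3-1->S3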